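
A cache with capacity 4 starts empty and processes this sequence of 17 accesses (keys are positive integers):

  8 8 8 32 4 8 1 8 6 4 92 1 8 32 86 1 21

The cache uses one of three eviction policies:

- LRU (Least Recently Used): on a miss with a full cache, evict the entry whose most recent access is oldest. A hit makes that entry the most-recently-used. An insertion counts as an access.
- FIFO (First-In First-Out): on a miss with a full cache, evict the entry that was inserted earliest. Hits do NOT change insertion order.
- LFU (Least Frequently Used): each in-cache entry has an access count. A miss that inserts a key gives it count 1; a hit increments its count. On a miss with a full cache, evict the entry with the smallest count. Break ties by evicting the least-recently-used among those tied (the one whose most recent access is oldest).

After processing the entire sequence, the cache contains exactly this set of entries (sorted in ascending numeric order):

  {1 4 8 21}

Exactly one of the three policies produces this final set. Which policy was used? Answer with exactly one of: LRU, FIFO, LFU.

Answer: LFU

Derivation:
Simulating under each policy and comparing final sets:
  LRU: final set = {1 21 32 86} -> differs
  FIFO: final set = {1 21 32 86} -> differs
  LFU: final set = {1 4 8 21} -> MATCHES target
Only LFU produces the target set.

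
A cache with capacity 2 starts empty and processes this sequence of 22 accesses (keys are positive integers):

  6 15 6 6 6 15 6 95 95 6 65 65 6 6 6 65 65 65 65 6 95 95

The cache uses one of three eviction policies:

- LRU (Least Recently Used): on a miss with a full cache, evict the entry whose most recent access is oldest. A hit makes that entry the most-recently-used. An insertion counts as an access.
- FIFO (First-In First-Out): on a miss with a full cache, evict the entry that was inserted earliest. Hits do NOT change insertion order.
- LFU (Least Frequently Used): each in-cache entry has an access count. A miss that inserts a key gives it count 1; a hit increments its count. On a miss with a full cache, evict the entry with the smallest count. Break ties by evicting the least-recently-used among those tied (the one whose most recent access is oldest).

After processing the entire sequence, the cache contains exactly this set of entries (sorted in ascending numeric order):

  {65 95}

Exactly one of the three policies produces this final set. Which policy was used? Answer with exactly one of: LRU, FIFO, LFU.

Simulating under each policy and comparing final sets:
  LRU: final set = {6 95} -> differs
  FIFO: final set = {65 95} -> MATCHES target
  LFU: final set = {6 95} -> differs
Only FIFO produces the target set.

Answer: FIFO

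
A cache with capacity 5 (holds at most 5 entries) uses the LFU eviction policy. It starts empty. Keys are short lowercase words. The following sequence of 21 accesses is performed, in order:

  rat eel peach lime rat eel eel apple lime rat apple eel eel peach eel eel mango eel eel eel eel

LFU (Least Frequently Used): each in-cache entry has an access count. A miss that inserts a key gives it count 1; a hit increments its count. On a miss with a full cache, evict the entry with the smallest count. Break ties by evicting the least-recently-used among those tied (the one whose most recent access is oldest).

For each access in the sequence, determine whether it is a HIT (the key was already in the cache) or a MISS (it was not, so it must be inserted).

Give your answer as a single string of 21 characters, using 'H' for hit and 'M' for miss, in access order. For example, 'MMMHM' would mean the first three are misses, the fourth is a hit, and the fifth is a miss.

Answer: MMMMHHHMHHHHHHHHMHHHH

Derivation:
LFU simulation (capacity=5):
  1. access rat: MISS. Cache: [rat(c=1)]
  2. access eel: MISS. Cache: [rat(c=1) eel(c=1)]
  3. access peach: MISS. Cache: [rat(c=1) eel(c=1) peach(c=1)]
  4. access lime: MISS. Cache: [rat(c=1) eel(c=1) peach(c=1) lime(c=1)]
  5. access rat: HIT, count now 2. Cache: [eel(c=1) peach(c=1) lime(c=1) rat(c=2)]
  6. access eel: HIT, count now 2. Cache: [peach(c=1) lime(c=1) rat(c=2) eel(c=2)]
  7. access eel: HIT, count now 3. Cache: [peach(c=1) lime(c=1) rat(c=2) eel(c=3)]
  8. access apple: MISS. Cache: [peach(c=1) lime(c=1) apple(c=1) rat(c=2) eel(c=3)]
  9. access lime: HIT, count now 2. Cache: [peach(c=1) apple(c=1) rat(c=2) lime(c=2) eel(c=3)]
  10. access rat: HIT, count now 3. Cache: [peach(c=1) apple(c=1) lime(c=2) eel(c=3) rat(c=3)]
  11. access apple: HIT, count now 2. Cache: [peach(c=1) lime(c=2) apple(c=2) eel(c=3) rat(c=3)]
  12. access eel: HIT, count now 4. Cache: [peach(c=1) lime(c=2) apple(c=2) rat(c=3) eel(c=4)]
  13. access eel: HIT, count now 5. Cache: [peach(c=1) lime(c=2) apple(c=2) rat(c=3) eel(c=5)]
  14. access peach: HIT, count now 2. Cache: [lime(c=2) apple(c=2) peach(c=2) rat(c=3) eel(c=5)]
  15. access eel: HIT, count now 6. Cache: [lime(c=2) apple(c=2) peach(c=2) rat(c=3) eel(c=6)]
  16. access eel: HIT, count now 7. Cache: [lime(c=2) apple(c=2) peach(c=2) rat(c=3) eel(c=7)]
  17. access mango: MISS, evict lime(c=2). Cache: [mango(c=1) apple(c=2) peach(c=2) rat(c=3) eel(c=7)]
  18. access eel: HIT, count now 8. Cache: [mango(c=1) apple(c=2) peach(c=2) rat(c=3) eel(c=8)]
  19. access eel: HIT, count now 9. Cache: [mango(c=1) apple(c=2) peach(c=2) rat(c=3) eel(c=9)]
  20. access eel: HIT, count now 10. Cache: [mango(c=1) apple(c=2) peach(c=2) rat(c=3) eel(c=10)]
  21. access eel: HIT, count now 11. Cache: [mango(c=1) apple(c=2) peach(c=2) rat(c=3) eel(c=11)]
Total: 15 hits, 6 misses, 1 evictions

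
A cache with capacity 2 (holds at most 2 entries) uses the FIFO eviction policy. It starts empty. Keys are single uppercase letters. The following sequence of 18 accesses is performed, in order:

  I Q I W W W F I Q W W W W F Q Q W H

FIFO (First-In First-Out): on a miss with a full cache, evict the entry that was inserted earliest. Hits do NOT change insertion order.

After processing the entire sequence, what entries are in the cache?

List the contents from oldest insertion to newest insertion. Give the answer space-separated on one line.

Answer: W H

Derivation:
FIFO simulation (capacity=2):
  1. access I: MISS. Cache (old->new): [I]
  2. access Q: MISS. Cache (old->new): [I Q]
  3. access I: HIT. Cache (old->new): [I Q]
  4. access W: MISS, evict I. Cache (old->new): [Q W]
  5. access W: HIT. Cache (old->new): [Q W]
  6. access W: HIT. Cache (old->new): [Q W]
  7. access F: MISS, evict Q. Cache (old->new): [W F]
  8. access I: MISS, evict W. Cache (old->new): [F I]
  9. access Q: MISS, evict F. Cache (old->new): [I Q]
  10. access W: MISS, evict I. Cache (old->new): [Q W]
  11. access W: HIT. Cache (old->new): [Q W]
  12. access W: HIT. Cache (old->new): [Q W]
  13. access W: HIT. Cache (old->new): [Q W]
  14. access F: MISS, evict Q. Cache (old->new): [W F]
  15. access Q: MISS, evict W. Cache (old->new): [F Q]
  16. access Q: HIT. Cache (old->new): [F Q]
  17. access W: MISS, evict F. Cache (old->new): [Q W]
  18. access H: MISS, evict Q. Cache (old->new): [W H]
Total: 7 hits, 11 misses, 9 evictions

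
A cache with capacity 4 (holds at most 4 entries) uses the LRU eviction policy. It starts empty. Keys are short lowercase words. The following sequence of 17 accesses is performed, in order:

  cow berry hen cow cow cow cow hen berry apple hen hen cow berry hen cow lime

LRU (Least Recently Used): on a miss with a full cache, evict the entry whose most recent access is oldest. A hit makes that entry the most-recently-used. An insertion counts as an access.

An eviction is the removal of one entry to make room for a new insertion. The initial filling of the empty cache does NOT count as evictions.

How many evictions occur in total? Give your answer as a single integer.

Answer: 1

Derivation:
LRU simulation (capacity=4):
  1. access cow: MISS. Cache (LRU->MRU): [cow]
  2. access berry: MISS. Cache (LRU->MRU): [cow berry]
  3. access hen: MISS. Cache (LRU->MRU): [cow berry hen]
  4. access cow: HIT. Cache (LRU->MRU): [berry hen cow]
  5. access cow: HIT. Cache (LRU->MRU): [berry hen cow]
  6. access cow: HIT. Cache (LRU->MRU): [berry hen cow]
  7. access cow: HIT. Cache (LRU->MRU): [berry hen cow]
  8. access hen: HIT. Cache (LRU->MRU): [berry cow hen]
  9. access berry: HIT. Cache (LRU->MRU): [cow hen berry]
  10. access apple: MISS. Cache (LRU->MRU): [cow hen berry apple]
  11. access hen: HIT. Cache (LRU->MRU): [cow berry apple hen]
  12. access hen: HIT. Cache (LRU->MRU): [cow berry apple hen]
  13. access cow: HIT. Cache (LRU->MRU): [berry apple hen cow]
  14. access berry: HIT. Cache (LRU->MRU): [apple hen cow berry]
  15. access hen: HIT. Cache (LRU->MRU): [apple cow berry hen]
  16. access cow: HIT. Cache (LRU->MRU): [apple berry hen cow]
  17. access lime: MISS, evict apple. Cache (LRU->MRU): [berry hen cow lime]
Total: 12 hits, 5 misses, 1 evictions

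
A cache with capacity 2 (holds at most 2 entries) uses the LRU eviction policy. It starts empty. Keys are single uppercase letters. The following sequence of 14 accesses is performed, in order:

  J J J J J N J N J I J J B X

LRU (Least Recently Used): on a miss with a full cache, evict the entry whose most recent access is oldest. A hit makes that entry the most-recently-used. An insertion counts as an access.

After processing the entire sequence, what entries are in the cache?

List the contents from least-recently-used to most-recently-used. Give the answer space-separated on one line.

Answer: B X

Derivation:
LRU simulation (capacity=2):
  1. access J: MISS. Cache (LRU->MRU): [J]
  2. access J: HIT. Cache (LRU->MRU): [J]
  3. access J: HIT. Cache (LRU->MRU): [J]
  4. access J: HIT. Cache (LRU->MRU): [J]
  5. access J: HIT. Cache (LRU->MRU): [J]
  6. access N: MISS. Cache (LRU->MRU): [J N]
  7. access J: HIT. Cache (LRU->MRU): [N J]
  8. access N: HIT. Cache (LRU->MRU): [J N]
  9. access J: HIT. Cache (LRU->MRU): [N J]
  10. access I: MISS, evict N. Cache (LRU->MRU): [J I]
  11. access J: HIT. Cache (LRU->MRU): [I J]
  12. access J: HIT. Cache (LRU->MRU): [I J]
  13. access B: MISS, evict I. Cache (LRU->MRU): [J B]
  14. access X: MISS, evict J. Cache (LRU->MRU): [B X]
Total: 9 hits, 5 misses, 3 evictions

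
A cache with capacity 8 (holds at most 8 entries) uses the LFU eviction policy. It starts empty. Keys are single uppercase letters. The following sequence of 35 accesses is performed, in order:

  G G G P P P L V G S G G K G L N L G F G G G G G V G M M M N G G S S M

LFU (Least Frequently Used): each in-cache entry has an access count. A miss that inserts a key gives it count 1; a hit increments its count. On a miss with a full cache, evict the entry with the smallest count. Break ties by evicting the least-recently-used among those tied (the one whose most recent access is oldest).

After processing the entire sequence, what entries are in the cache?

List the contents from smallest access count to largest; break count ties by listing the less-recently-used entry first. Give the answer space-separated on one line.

Answer: F V N S P L M G

Derivation:
LFU simulation (capacity=8):
  1. access G: MISS. Cache: [G(c=1)]
  2. access G: HIT, count now 2. Cache: [G(c=2)]
  3. access G: HIT, count now 3. Cache: [G(c=3)]
  4. access P: MISS. Cache: [P(c=1) G(c=3)]
  5. access P: HIT, count now 2. Cache: [P(c=2) G(c=3)]
  6. access P: HIT, count now 3. Cache: [G(c=3) P(c=3)]
  7. access L: MISS. Cache: [L(c=1) G(c=3) P(c=3)]
  8. access V: MISS. Cache: [L(c=1) V(c=1) G(c=3) P(c=3)]
  9. access G: HIT, count now 4. Cache: [L(c=1) V(c=1) P(c=3) G(c=4)]
  10. access S: MISS. Cache: [L(c=1) V(c=1) S(c=1) P(c=3) G(c=4)]
  11. access G: HIT, count now 5. Cache: [L(c=1) V(c=1) S(c=1) P(c=3) G(c=5)]
  12. access G: HIT, count now 6. Cache: [L(c=1) V(c=1) S(c=1) P(c=3) G(c=6)]
  13. access K: MISS. Cache: [L(c=1) V(c=1) S(c=1) K(c=1) P(c=3) G(c=6)]
  14. access G: HIT, count now 7. Cache: [L(c=1) V(c=1) S(c=1) K(c=1) P(c=3) G(c=7)]
  15. access L: HIT, count now 2. Cache: [V(c=1) S(c=1) K(c=1) L(c=2) P(c=3) G(c=7)]
  16. access N: MISS. Cache: [V(c=1) S(c=1) K(c=1) N(c=1) L(c=2) P(c=3) G(c=7)]
  17. access L: HIT, count now 3. Cache: [V(c=1) S(c=1) K(c=1) N(c=1) P(c=3) L(c=3) G(c=7)]
  18. access G: HIT, count now 8. Cache: [V(c=1) S(c=1) K(c=1) N(c=1) P(c=3) L(c=3) G(c=8)]
  19. access F: MISS. Cache: [V(c=1) S(c=1) K(c=1) N(c=1) F(c=1) P(c=3) L(c=3) G(c=8)]
  20. access G: HIT, count now 9. Cache: [V(c=1) S(c=1) K(c=1) N(c=1) F(c=1) P(c=3) L(c=3) G(c=9)]
  21. access G: HIT, count now 10. Cache: [V(c=1) S(c=1) K(c=1) N(c=1) F(c=1) P(c=3) L(c=3) G(c=10)]
  22. access G: HIT, count now 11. Cache: [V(c=1) S(c=1) K(c=1) N(c=1) F(c=1) P(c=3) L(c=3) G(c=11)]
  23. access G: HIT, count now 12. Cache: [V(c=1) S(c=1) K(c=1) N(c=1) F(c=1) P(c=3) L(c=3) G(c=12)]
  24. access G: HIT, count now 13. Cache: [V(c=1) S(c=1) K(c=1) N(c=1) F(c=1) P(c=3) L(c=3) G(c=13)]
  25. access V: HIT, count now 2. Cache: [S(c=1) K(c=1) N(c=1) F(c=1) V(c=2) P(c=3) L(c=3) G(c=13)]
  26. access G: HIT, count now 14. Cache: [S(c=1) K(c=1) N(c=1) F(c=1) V(c=2) P(c=3) L(c=3) G(c=14)]
  27. access M: MISS, evict S(c=1). Cache: [K(c=1) N(c=1) F(c=1) M(c=1) V(c=2) P(c=3) L(c=3) G(c=14)]
  28. access M: HIT, count now 2. Cache: [K(c=1) N(c=1) F(c=1) V(c=2) M(c=2) P(c=3) L(c=3) G(c=14)]
  29. access M: HIT, count now 3. Cache: [K(c=1) N(c=1) F(c=1) V(c=2) P(c=3) L(c=3) M(c=3) G(c=14)]
  30. access N: HIT, count now 2. Cache: [K(c=1) F(c=1) V(c=2) N(c=2) P(c=3) L(c=3) M(c=3) G(c=14)]
  31. access G: HIT, count now 15. Cache: [K(c=1) F(c=1) V(c=2) N(c=2) P(c=3) L(c=3) M(c=3) G(c=15)]
  32. access G: HIT, count now 16. Cache: [K(c=1) F(c=1) V(c=2) N(c=2) P(c=3) L(c=3) M(c=3) G(c=16)]
  33. access S: MISS, evict K(c=1). Cache: [F(c=1) S(c=1) V(c=2) N(c=2) P(c=3) L(c=3) M(c=3) G(c=16)]
  34. access S: HIT, count now 2. Cache: [F(c=1) V(c=2) N(c=2) S(c=2) P(c=3) L(c=3) M(c=3) G(c=16)]
  35. access M: HIT, count now 4. Cache: [F(c=1) V(c=2) N(c=2) S(c=2) P(c=3) L(c=3) M(c=4) G(c=16)]
Total: 25 hits, 10 misses, 2 evictions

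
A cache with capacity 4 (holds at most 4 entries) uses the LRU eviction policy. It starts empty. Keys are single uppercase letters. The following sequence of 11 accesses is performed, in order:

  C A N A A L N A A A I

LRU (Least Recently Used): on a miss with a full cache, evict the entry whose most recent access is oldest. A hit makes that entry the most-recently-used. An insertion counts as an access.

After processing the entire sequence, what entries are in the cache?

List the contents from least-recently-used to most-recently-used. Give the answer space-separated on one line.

Answer: L N A I

Derivation:
LRU simulation (capacity=4):
  1. access C: MISS. Cache (LRU->MRU): [C]
  2. access A: MISS. Cache (LRU->MRU): [C A]
  3. access N: MISS. Cache (LRU->MRU): [C A N]
  4. access A: HIT. Cache (LRU->MRU): [C N A]
  5. access A: HIT. Cache (LRU->MRU): [C N A]
  6. access L: MISS. Cache (LRU->MRU): [C N A L]
  7. access N: HIT. Cache (LRU->MRU): [C A L N]
  8. access A: HIT. Cache (LRU->MRU): [C L N A]
  9. access A: HIT. Cache (LRU->MRU): [C L N A]
  10. access A: HIT. Cache (LRU->MRU): [C L N A]
  11. access I: MISS, evict C. Cache (LRU->MRU): [L N A I]
Total: 6 hits, 5 misses, 1 evictions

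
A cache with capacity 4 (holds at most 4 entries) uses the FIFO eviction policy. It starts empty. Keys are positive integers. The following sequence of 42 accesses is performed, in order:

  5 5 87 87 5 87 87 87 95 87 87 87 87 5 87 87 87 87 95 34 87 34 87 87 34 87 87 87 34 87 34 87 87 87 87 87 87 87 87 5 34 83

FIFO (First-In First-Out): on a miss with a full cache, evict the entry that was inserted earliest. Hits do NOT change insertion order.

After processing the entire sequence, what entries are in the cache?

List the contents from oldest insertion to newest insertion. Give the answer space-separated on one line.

FIFO simulation (capacity=4):
  1. access 5: MISS. Cache (old->new): [5]
  2. access 5: HIT. Cache (old->new): [5]
  3. access 87: MISS. Cache (old->new): [5 87]
  4. access 87: HIT. Cache (old->new): [5 87]
  5. access 5: HIT. Cache (old->new): [5 87]
  6. access 87: HIT. Cache (old->new): [5 87]
  7. access 87: HIT. Cache (old->new): [5 87]
  8. access 87: HIT. Cache (old->new): [5 87]
  9. access 95: MISS. Cache (old->new): [5 87 95]
  10. access 87: HIT. Cache (old->new): [5 87 95]
  11. access 87: HIT. Cache (old->new): [5 87 95]
  12. access 87: HIT. Cache (old->new): [5 87 95]
  13. access 87: HIT. Cache (old->new): [5 87 95]
  14. access 5: HIT. Cache (old->new): [5 87 95]
  15. access 87: HIT. Cache (old->new): [5 87 95]
  16. access 87: HIT. Cache (old->new): [5 87 95]
  17. access 87: HIT. Cache (old->new): [5 87 95]
  18. access 87: HIT. Cache (old->new): [5 87 95]
  19. access 95: HIT. Cache (old->new): [5 87 95]
  20. access 34: MISS. Cache (old->new): [5 87 95 34]
  21. access 87: HIT. Cache (old->new): [5 87 95 34]
  22. access 34: HIT. Cache (old->new): [5 87 95 34]
  23. access 87: HIT. Cache (old->new): [5 87 95 34]
  24. access 87: HIT. Cache (old->new): [5 87 95 34]
  25. access 34: HIT. Cache (old->new): [5 87 95 34]
  26. access 87: HIT. Cache (old->new): [5 87 95 34]
  27. access 87: HIT. Cache (old->new): [5 87 95 34]
  28. access 87: HIT. Cache (old->new): [5 87 95 34]
  29. access 34: HIT. Cache (old->new): [5 87 95 34]
  30. access 87: HIT. Cache (old->new): [5 87 95 34]
  31. access 34: HIT. Cache (old->new): [5 87 95 34]
  32. access 87: HIT. Cache (old->new): [5 87 95 34]
  33. access 87: HIT. Cache (old->new): [5 87 95 34]
  34. access 87: HIT. Cache (old->new): [5 87 95 34]
  35. access 87: HIT. Cache (old->new): [5 87 95 34]
  36. access 87: HIT. Cache (old->new): [5 87 95 34]
  37. access 87: HIT. Cache (old->new): [5 87 95 34]
  38. access 87: HIT. Cache (old->new): [5 87 95 34]
  39. access 87: HIT. Cache (old->new): [5 87 95 34]
  40. access 5: HIT. Cache (old->new): [5 87 95 34]
  41. access 34: HIT. Cache (old->new): [5 87 95 34]
  42. access 83: MISS, evict 5. Cache (old->new): [87 95 34 83]
Total: 37 hits, 5 misses, 1 evictions

Answer: 87 95 34 83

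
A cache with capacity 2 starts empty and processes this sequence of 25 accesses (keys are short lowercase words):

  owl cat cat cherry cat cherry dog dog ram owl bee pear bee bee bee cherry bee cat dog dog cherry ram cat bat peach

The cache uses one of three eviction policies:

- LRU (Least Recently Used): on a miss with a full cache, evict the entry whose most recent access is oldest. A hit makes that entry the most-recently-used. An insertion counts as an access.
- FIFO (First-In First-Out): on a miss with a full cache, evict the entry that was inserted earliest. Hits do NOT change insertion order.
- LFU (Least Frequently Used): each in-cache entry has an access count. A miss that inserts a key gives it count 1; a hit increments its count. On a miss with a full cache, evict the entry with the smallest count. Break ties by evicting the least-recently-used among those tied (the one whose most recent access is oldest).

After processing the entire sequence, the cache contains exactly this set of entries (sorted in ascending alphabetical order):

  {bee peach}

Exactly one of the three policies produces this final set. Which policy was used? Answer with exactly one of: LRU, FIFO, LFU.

Answer: LFU

Derivation:
Simulating under each policy and comparing final sets:
  LRU: final set = {bat peach} -> differs
  FIFO: final set = {bat peach} -> differs
  LFU: final set = {bee peach} -> MATCHES target
Only LFU produces the target set.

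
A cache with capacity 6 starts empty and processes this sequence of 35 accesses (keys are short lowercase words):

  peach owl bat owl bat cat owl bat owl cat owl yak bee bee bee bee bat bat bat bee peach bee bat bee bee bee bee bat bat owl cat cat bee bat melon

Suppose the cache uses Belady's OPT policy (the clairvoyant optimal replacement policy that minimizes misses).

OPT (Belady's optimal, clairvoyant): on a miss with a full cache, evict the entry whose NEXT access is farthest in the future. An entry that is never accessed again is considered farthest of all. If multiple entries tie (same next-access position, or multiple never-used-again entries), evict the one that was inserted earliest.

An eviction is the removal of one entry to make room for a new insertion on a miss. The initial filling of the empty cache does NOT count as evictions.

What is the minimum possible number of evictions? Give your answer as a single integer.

OPT (Belady) simulation (capacity=6):
  1. access peach: MISS. Cache: [peach]
  2. access owl: MISS. Cache: [peach owl]
  3. access bat: MISS. Cache: [peach owl bat]
  4. access owl: HIT. Next use of owl: step 7. Cache: [peach owl bat]
  5. access bat: HIT. Next use of bat: step 8. Cache: [peach owl bat]
  6. access cat: MISS. Cache: [peach owl bat cat]
  7. access owl: HIT. Next use of owl: step 9. Cache: [peach owl bat cat]
  8. access bat: HIT. Next use of bat: step 17. Cache: [peach owl bat cat]
  9. access owl: HIT. Next use of owl: step 11. Cache: [peach owl bat cat]
  10. access cat: HIT. Next use of cat: step 31. Cache: [peach owl bat cat]
  11. access owl: HIT. Next use of owl: step 30. Cache: [peach owl bat cat]
  12. access yak: MISS. Cache: [peach owl bat cat yak]
  13. access bee: MISS. Cache: [peach owl bat cat yak bee]
  14. access bee: HIT. Next use of bee: step 15. Cache: [peach owl bat cat yak bee]
  15. access bee: HIT. Next use of bee: step 16. Cache: [peach owl bat cat yak bee]
  16. access bee: HIT. Next use of bee: step 20. Cache: [peach owl bat cat yak bee]
  17. access bat: HIT. Next use of bat: step 18. Cache: [peach owl bat cat yak bee]
  18. access bat: HIT. Next use of bat: step 19. Cache: [peach owl bat cat yak bee]
  19. access bat: HIT. Next use of bat: step 23. Cache: [peach owl bat cat yak bee]
  20. access bee: HIT. Next use of bee: step 22. Cache: [peach owl bat cat yak bee]
  21. access peach: HIT. Next use of peach: never. Cache: [peach owl bat cat yak bee]
  22. access bee: HIT. Next use of bee: step 24. Cache: [peach owl bat cat yak bee]
  23. access bat: HIT. Next use of bat: step 28. Cache: [peach owl bat cat yak bee]
  24. access bee: HIT. Next use of bee: step 25. Cache: [peach owl bat cat yak bee]
  25. access bee: HIT. Next use of bee: step 26. Cache: [peach owl bat cat yak bee]
  26. access bee: HIT. Next use of bee: step 27. Cache: [peach owl bat cat yak bee]
  27. access bee: HIT. Next use of bee: step 33. Cache: [peach owl bat cat yak bee]
  28. access bat: HIT. Next use of bat: step 29. Cache: [peach owl bat cat yak bee]
  29. access bat: HIT. Next use of bat: step 34. Cache: [peach owl bat cat yak bee]
  30. access owl: HIT. Next use of owl: never. Cache: [peach owl bat cat yak bee]
  31. access cat: HIT. Next use of cat: step 32. Cache: [peach owl bat cat yak bee]
  32. access cat: HIT. Next use of cat: never. Cache: [peach owl bat cat yak bee]
  33. access bee: HIT. Next use of bee: never. Cache: [peach owl bat cat yak bee]
  34. access bat: HIT. Next use of bat: never. Cache: [peach owl bat cat yak bee]
  35. access melon: MISS, evict peach (next use: never). Cache: [owl bat cat yak bee melon]
Total: 28 hits, 7 misses, 1 evictions

Answer: 1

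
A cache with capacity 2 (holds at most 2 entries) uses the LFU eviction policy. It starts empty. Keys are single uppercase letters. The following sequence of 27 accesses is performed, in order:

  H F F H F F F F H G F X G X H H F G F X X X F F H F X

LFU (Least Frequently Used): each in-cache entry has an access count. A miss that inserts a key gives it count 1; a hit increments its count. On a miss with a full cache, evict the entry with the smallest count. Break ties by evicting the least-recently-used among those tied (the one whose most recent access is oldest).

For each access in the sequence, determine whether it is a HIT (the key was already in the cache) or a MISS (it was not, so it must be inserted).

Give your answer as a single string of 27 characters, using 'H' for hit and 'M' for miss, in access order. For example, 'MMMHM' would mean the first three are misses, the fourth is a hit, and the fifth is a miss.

LFU simulation (capacity=2):
  1. access H: MISS. Cache: [H(c=1)]
  2. access F: MISS. Cache: [H(c=1) F(c=1)]
  3. access F: HIT, count now 2. Cache: [H(c=1) F(c=2)]
  4. access H: HIT, count now 2. Cache: [F(c=2) H(c=2)]
  5. access F: HIT, count now 3. Cache: [H(c=2) F(c=3)]
  6. access F: HIT, count now 4. Cache: [H(c=2) F(c=4)]
  7. access F: HIT, count now 5. Cache: [H(c=2) F(c=5)]
  8. access F: HIT, count now 6. Cache: [H(c=2) F(c=6)]
  9. access H: HIT, count now 3. Cache: [H(c=3) F(c=6)]
  10. access G: MISS, evict H(c=3). Cache: [G(c=1) F(c=6)]
  11. access F: HIT, count now 7. Cache: [G(c=1) F(c=7)]
  12. access X: MISS, evict G(c=1). Cache: [X(c=1) F(c=7)]
  13. access G: MISS, evict X(c=1). Cache: [G(c=1) F(c=7)]
  14. access X: MISS, evict G(c=1). Cache: [X(c=1) F(c=7)]
  15. access H: MISS, evict X(c=1). Cache: [H(c=1) F(c=7)]
  16. access H: HIT, count now 2. Cache: [H(c=2) F(c=7)]
  17. access F: HIT, count now 8. Cache: [H(c=2) F(c=8)]
  18. access G: MISS, evict H(c=2). Cache: [G(c=1) F(c=8)]
  19. access F: HIT, count now 9. Cache: [G(c=1) F(c=9)]
  20. access X: MISS, evict G(c=1). Cache: [X(c=1) F(c=9)]
  21. access X: HIT, count now 2. Cache: [X(c=2) F(c=9)]
  22. access X: HIT, count now 3. Cache: [X(c=3) F(c=9)]
  23. access F: HIT, count now 10. Cache: [X(c=3) F(c=10)]
  24. access F: HIT, count now 11. Cache: [X(c=3) F(c=11)]
  25. access H: MISS, evict X(c=3). Cache: [H(c=1) F(c=11)]
  26. access F: HIT, count now 12. Cache: [H(c=1) F(c=12)]
  27. access X: MISS, evict H(c=1). Cache: [X(c=1) F(c=12)]
Total: 16 hits, 11 misses, 9 evictions

Answer: MMHHHHHHHMHMMMMHHMHMHHHHMHM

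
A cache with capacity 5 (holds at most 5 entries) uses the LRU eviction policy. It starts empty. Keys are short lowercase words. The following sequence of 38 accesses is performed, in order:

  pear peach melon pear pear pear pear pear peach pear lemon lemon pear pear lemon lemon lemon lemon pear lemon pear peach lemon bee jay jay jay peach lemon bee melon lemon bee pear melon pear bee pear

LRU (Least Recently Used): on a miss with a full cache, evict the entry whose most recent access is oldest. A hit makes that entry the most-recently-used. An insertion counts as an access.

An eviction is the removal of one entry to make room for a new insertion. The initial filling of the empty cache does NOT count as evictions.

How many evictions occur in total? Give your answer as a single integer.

LRU simulation (capacity=5):
  1. access pear: MISS. Cache (LRU->MRU): [pear]
  2. access peach: MISS. Cache (LRU->MRU): [pear peach]
  3. access melon: MISS. Cache (LRU->MRU): [pear peach melon]
  4. access pear: HIT. Cache (LRU->MRU): [peach melon pear]
  5. access pear: HIT. Cache (LRU->MRU): [peach melon pear]
  6. access pear: HIT. Cache (LRU->MRU): [peach melon pear]
  7. access pear: HIT. Cache (LRU->MRU): [peach melon pear]
  8. access pear: HIT. Cache (LRU->MRU): [peach melon pear]
  9. access peach: HIT. Cache (LRU->MRU): [melon pear peach]
  10. access pear: HIT. Cache (LRU->MRU): [melon peach pear]
  11. access lemon: MISS. Cache (LRU->MRU): [melon peach pear lemon]
  12. access lemon: HIT. Cache (LRU->MRU): [melon peach pear lemon]
  13. access pear: HIT. Cache (LRU->MRU): [melon peach lemon pear]
  14. access pear: HIT. Cache (LRU->MRU): [melon peach lemon pear]
  15. access lemon: HIT. Cache (LRU->MRU): [melon peach pear lemon]
  16. access lemon: HIT. Cache (LRU->MRU): [melon peach pear lemon]
  17. access lemon: HIT. Cache (LRU->MRU): [melon peach pear lemon]
  18. access lemon: HIT. Cache (LRU->MRU): [melon peach pear lemon]
  19. access pear: HIT. Cache (LRU->MRU): [melon peach lemon pear]
  20. access lemon: HIT. Cache (LRU->MRU): [melon peach pear lemon]
  21. access pear: HIT. Cache (LRU->MRU): [melon peach lemon pear]
  22. access peach: HIT. Cache (LRU->MRU): [melon lemon pear peach]
  23. access lemon: HIT. Cache (LRU->MRU): [melon pear peach lemon]
  24. access bee: MISS. Cache (LRU->MRU): [melon pear peach lemon bee]
  25. access jay: MISS, evict melon. Cache (LRU->MRU): [pear peach lemon bee jay]
  26. access jay: HIT. Cache (LRU->MRU): [pear peach lemon bee jay]
  27. access jay: HIT. Cache (LRU->MRU): [pear peach lemon bee jay]
  28. access peach: HIT. Cache (LRU->MRU): [pear lemon bee jay peach]
  29. access lemon: HIT. Cache (LRU->MRU): [pear bee jay peach lemon]
  30. access bee: HIT. Cache (LRU->MRU): [pear jay peach lemon bee]
  31. access melon: MISS, evict pear. Cache (LRU->MRU): [jay peach lemon bee melon]
  32. access lemon: HIT. Cache (LRU->MRU): [jay peach bee melon lemon]
  33. access bee: HIT. Cache (LRU->MRU): [jay peach melon lemon bee]
  34. access pear: MISS, evict jay. Cache (LRU->MRU): [peach melon lemon bee pear]
  35. access melon: HIT. Cache (LRU->MRU): [peach lemon bee pear melon]
  36. access pear: HIT. Cache (LRU->MRU): [peach lemon bee melon pear]
  37. access bee: HIT. Cache (LRU->MRU): [peach lemon melon pear bee]
  38. access pear: HIT. Cache (LRU->MRU): [peach lemon melon bee pear]
Total: 30 hits, 8 misses, 3 evictions

Answer: 3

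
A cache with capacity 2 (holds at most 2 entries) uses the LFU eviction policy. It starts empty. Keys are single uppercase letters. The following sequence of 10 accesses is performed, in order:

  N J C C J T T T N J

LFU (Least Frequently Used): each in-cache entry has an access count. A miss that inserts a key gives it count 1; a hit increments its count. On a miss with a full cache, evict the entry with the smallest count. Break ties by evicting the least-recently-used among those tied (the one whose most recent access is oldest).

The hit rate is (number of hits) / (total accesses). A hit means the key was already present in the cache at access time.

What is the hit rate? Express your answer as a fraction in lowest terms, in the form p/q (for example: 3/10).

Answer: 2/5

Derivation:
LFU simulation (capacity=2):
  1. access N: MISS. Cache: [N(c=1)]
  2. access J: MISS. Cache: [N(c=1) J(c=1)]
  3. access C: MISS, evict N(c=1). Cache: [J(c=1) C(c=1)]
  4. access C: HIT, count now 2. Cache: [J(c=1) C(c=2)]
  5. access J: HIT, count now 2. Cache: [C(c=2) J(c=2)]
  6. access T: MISS, evict C(c=2). Cache: [T(c=1) J(c=2)]
  7. access T: HIT, count now 2. Cache: [J(c=2) T(c=2)]
  8. access T: HIT, count now 3. Cache: [J(c=2) T(c=3)]
  9. access N: MISS, evict J(c=2). Cache: [N(c=1) T(c=3)]
  10. access J: MISS, evict N(c=1). Cache: [J(c=1) T(c=3)]
Total: 4 hits, 6 misses, 4 evictions

Hit rate = 4/10 = 2/5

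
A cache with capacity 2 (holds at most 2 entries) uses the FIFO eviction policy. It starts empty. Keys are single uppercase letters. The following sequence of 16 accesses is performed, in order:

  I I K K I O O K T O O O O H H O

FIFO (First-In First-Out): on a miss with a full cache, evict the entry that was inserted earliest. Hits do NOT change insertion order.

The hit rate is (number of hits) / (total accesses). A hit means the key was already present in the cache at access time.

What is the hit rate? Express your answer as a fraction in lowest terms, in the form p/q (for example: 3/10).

Answer: 5/8

Derivation:
FIFO simulation (capacity=2):
  1. access I: MISS. Cache (old->new): [I]
  2. access I: HIT. Cache (old->new): [I]
  3. access K: MISS. Cache (old->new): [I K]
  4. access K: HIT. Cache (old->new): [I K]
  5. access I: HIT. Cache (old->new): [I K]
  6. access O: MISS, evict I. Cache (old->new): [K O]
  7. access O: HIT. Cache (old->new): [K O]
  8. access K: HIT. Cache (old->new): [K O]
  9. access T: MISS, evict K. Cache (old->new): [O T]
  10. access O: HIT. Cache (old->new): [O T]
  11. access O: HIT. Cache (old->new): [O T]
  12. access O: HIT. Cache (old->new): [O T]
  13. access O: HIT. Cache (old->new): [O T]
  14. access H: MISS, evict O. Cache (old->new): [T H]
  15. access H: HIT. Cache (old->new): [T H]
  16. access O: MISS, evict T. Cache (old->new): [H O]
Total: 10 hits, 6 misses, 4 evictions

Hit rate = 10/16 = 5/8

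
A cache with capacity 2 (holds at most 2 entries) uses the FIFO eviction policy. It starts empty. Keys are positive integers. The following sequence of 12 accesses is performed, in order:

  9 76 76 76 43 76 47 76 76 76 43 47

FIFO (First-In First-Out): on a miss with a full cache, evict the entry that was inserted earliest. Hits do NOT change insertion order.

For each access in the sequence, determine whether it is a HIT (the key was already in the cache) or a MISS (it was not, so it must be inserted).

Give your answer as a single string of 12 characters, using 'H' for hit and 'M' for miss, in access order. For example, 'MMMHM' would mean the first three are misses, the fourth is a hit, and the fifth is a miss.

FIFO simulation (capacity=2):
  1. access 9: MISS. Cache (old->new): [9]
  2. access 76: MISS. Cache (old->new): [9 76]
  3. access 76: HIT. Cache (old->new): [9 76]
  4. access 76: HIT. Cache (old->new): [9 76]
  5. access 43: MISS, evict 9. Cache (old->new): [76 43]
  6. access 76: HIT. Cache (old->new): [76 43]
  7. access 47: MISS, evict 76. Cache (old->new): [43 47]
  8. access 76: MISS, evict 43. Cache (old->new): [47 76]
  9. access 76: HIT. Cache (old->new): [47 76]
  10. access 76: HIT. Cache (old->new): [47 76]
  11. access 43: MISS, evict 47. Cache (old->new): [76 43]
  12. access 47: MISS, evict 76. Cache (old->new): [43 47]
Total: 5 hits, 7 misses, 5 evictions

Answer: MMHHMHMMHHMM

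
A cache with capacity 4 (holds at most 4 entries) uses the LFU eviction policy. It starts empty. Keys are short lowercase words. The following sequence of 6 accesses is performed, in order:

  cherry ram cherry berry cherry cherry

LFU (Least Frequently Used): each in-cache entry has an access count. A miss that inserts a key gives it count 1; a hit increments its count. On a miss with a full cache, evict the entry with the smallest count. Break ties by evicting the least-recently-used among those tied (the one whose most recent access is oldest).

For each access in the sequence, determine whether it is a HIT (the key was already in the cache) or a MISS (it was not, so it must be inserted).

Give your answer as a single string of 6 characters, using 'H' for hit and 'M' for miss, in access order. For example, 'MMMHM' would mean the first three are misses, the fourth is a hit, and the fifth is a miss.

Answer: MMHMHH

Derivation:
LFU simulation (capacity=4):
  1. access cherry: MISS. Cache: [cherry(c=1)]
  2. access ram: MISS. Cache: [cherry(c=1) ram(c=1)]
  3. access cherry: HIT, count now 2. Cache: [ram(c=1) cherry(c=2)]
  4. access berry: MISS. Cache: [ram(c=1) berry(c=1) cherry(c=2)]
  5. access cherry: HIT, count now 3. Cache: [ram(c=1) berry(c=1) cherry(c=3)]
  6. access cherry: HIT, count now 4. Cache: [ram(c=1) berry(c=1) cherry(c=4)]
Total: 3 hits, 3 misses, 0 evictions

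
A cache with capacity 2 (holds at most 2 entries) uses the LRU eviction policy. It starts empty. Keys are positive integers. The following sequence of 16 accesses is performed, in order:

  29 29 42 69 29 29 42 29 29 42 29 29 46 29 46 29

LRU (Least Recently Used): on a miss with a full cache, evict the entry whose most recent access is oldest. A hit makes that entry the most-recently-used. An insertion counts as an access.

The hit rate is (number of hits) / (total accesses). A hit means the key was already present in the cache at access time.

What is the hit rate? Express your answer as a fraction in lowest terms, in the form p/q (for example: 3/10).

Answer: 5/8

Derivation:
LRU simulation (capacity=2):
  1. access 29: MISS. Cache (LRU->MRU): [29]
  2. access 29: HIT. Cache (LRU->MRU): [29]
  3. access 42: MISS. Cache (LRU->MRU): [29 42]
  4. access 69: MISS, evict 29. Cache (LRU->MRU): [42 69]
  5. access 29: MISS, evict 42. Cache (LRU->MRU): [69 29]
  6. access 29: HIT. Cache (LRU->MRU): [69 29]
  7. access 42: MISS, evict 69. Cache (LRU->MRU): [29 42]
  8. access 29: HIT. Cache (LRU->MRU): [42 29]
  9. access 29: HIT. Cache (LRU->MRU): [42 29]
  10. access 42: HIT. Cache (LRU->MRU): [29 42]
  11. access 29: HIT. Cache (LRU->MRU): [42 29]
  12. access 29: HIT. Cache (LRU->MRU): [42 29]
  13. access 46: MISS, evict 42. Cache (LRU->MRU): [29 46]
  14. access 29: HIT. Cache (LRU->MRU): [46 29]
  15. access 46: HIT. Cache (LRU->MRU): [29 46]
  16. access 29: HIT. Cache (LRU->MRU): [46 29]
Total: 10 hits, 6 misses, 4 evictions

Hit rate = 10/16 = 5/8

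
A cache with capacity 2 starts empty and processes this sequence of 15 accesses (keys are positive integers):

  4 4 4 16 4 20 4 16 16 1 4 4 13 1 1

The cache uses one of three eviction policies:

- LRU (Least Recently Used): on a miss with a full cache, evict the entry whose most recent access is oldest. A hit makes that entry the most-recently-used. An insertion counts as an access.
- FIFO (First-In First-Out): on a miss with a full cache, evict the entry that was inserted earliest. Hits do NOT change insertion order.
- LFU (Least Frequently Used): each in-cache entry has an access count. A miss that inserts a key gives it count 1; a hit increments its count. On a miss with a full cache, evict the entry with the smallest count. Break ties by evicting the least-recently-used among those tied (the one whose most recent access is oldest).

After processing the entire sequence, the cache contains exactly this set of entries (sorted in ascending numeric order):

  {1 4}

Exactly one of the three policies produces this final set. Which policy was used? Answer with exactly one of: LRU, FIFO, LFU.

Simulating under each policy and comparing final sets:
  LRU: final set = {1 13} -> differs
  FIFO: final set = {1 13} -> differs
  LFU: final set = {1 4} -> MATCHES target
Only LFU produces the target set.

Answer: LFU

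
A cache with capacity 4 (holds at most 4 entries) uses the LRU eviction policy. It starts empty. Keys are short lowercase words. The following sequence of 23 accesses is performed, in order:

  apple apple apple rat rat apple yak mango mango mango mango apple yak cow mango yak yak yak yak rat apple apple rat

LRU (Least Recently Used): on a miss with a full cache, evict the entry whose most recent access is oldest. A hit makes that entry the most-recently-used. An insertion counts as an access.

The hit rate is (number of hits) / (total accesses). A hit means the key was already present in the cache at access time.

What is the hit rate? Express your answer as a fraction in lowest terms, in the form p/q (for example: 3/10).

LRU simulation (capacity=4):
  1. access apple: MISS. Cache (LRU->MRU): [apple]
  2. access apple: HIT. Cache (LRU->MRU): [apple]
  3. access apple: HIT. Cache (LRU->MRU): [apple]
  4. access rat: MISS. Cache (LRU->MRU): [apple rat]
  5. access rat: HIT. Cache (LRU->MRU): [apple rat]
  6. access apple: HIT. Cache (LRU->MRU): [rat apple]
  7. access yak: MISS. Cache (LRU->MRU): [rat apple yak]
  8. access mango: MISS. Cache (LRU->MRU): [rat apple yak mango]
  9. access mango: HIT. Cache (LRU->MRU): [rat apple yak mango]
  10. access mango: HIT. Cache (LRU->MRU): [rat apple yak mango]
  11. access mango: HIT. Cache (LRU->MRU): [rat apple yak mango]
  12. access apple: HIT. Cache (LRU->MRU): [rat yak mango apple]
  13. access yak: HIT. Cache (LRU->MRU): [rat mango apple yak]
  14. access cow: MISS, evict rat. Cache (LRU->MRU): [mango apple yak cow]
  15. access mango: HIT. Cache (LRU->MRU): [apple yak cow mango]
  16. access yak: HIT. Cache (LRU->MRU): [apple cow mango yak]
  17. access yak: HIT. Cache (LRU->MRU): [apple cow mango yak]
  18. access yak: HIT. Cache (LRU->MRU): [apple cow mango yak]
  19. access yak: HIT. Cache (LRU->MRU): [apple cow mango yak]
  20. access rat: MISS, evict apple. Cache (LRU->MRU): [cow mango yak rat]
  21. access apple: MISS, evict cow. Cache (LRU->MRU): [mango yak rat apple]
  22. access apple: HIT. Cache (LRU->MRU): [mango yak rat apple]
  23. access rat: HIT. Cache (LRU->MRU): [mango yak apple rat]
Total: 16 hits, 7 misses, 3 evictions

Hit rate = 16/23

Answer: 16/23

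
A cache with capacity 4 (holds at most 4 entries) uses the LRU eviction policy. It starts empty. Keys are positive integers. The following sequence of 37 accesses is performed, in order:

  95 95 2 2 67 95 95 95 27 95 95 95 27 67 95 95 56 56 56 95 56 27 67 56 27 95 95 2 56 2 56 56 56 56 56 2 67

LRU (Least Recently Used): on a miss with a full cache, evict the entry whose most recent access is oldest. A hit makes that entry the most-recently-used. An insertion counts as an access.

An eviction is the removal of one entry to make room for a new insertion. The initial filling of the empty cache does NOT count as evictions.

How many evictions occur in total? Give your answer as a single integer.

LRU simulation (capacity=4):
  1. access 95: MISS. Cache (LRU->MRU): [95]
  2. access 95: HIT. Cache (LRU->MRU): [95]
  3. access 2: MISS. Cache (LRU->MRU): [95 2]
  4. access 2: HIT. Cache (LRU->MRU): [95 2]
  5. access 67: MISS. Cache (LRU->MRU): [95 2 67]
  6. access 95: HIT. Cache (LRU->MRU): [2 67 95]
  7. access 95: HIT. Cache (LRU->MRU): [2 67 95]
  8. access 95: HIT. Cache (LRU->MRU): [2 67 95]
  9. access 27: MISS. Cache (LRU->MRU): [2 67 95 27]
  10. access 95: HIT. Cache (LRU->MRU): [2 67 27 95]
  11. access 95: HIT. Cache (LRU->MRU): [2 67 27 95]
  12. access 95: HIT. Cache (LRU->MRU): [2 67 27 95]
  13. access 27: HIT. Cache (LRU->MRU): [2 67 95 27]
  14. access 67: HIT. Cache (LRU->MRU): [2 95 27 67]
  15. access 95: HIT. Cache (LRU->MRU): [2 27 67 95]
  16. access 95: HIT. Cache (LRU->MRU): [2 27 67 95]
  17. access 56: MISS, evict 2. Cache (LRU->MRU): [27 67 95 56]
  18. access 56: HIT. Cache (LRU->MRU): [27 67 95 56]
  19. access 56: HIT. Cache (LRU->MRU): [27 67 95 56]
  20. access 95: HIT. Cache (LRU->MRU): [27 67 56 95]
  21. access 56: HIT. Cache (LRU->MRU): [27 67 95 56]
  22. access 27: HIT. Cache (LRU->MRU): [67 95 56 27]
  23. access 67: HIT. Cache (LRU->MRU): [95 56 27 67]
  24. access 56: HIT. Cache (LRU->MRU): [95 27 67 56]
  25. access 27: HIT. Cache (LRU->MRU): [95 67 56 27]
  26. access 95: HIT. Cache (LRU->MRU): [67 56 27 95]
  27. access 95: HIT. Cache (LRU->MRU): [67 56 27 95]
  28. access 2: MISS, evict 67. Cache (LRU->MRU): [56 27 95 2]
  29. access 56: HIT. Cache (LRU->MRU): [27 95 2 56]
  30. access 2: HIT. Cache (LRU->MRU): [27 95 56 2]
  31. access 56: HIT. Cache (LRU->MRU): [27 95 2 56]
  32. access 56: HIT. Cache (LRU->MRU): [27 95 2 56]
  33. access 56: HIT. Cache (LRU->MRU): [27 95 2 56]
  34. access 56: HIT. Cache (LRU->MRU): [27 95 2 56]
  35. access 56: HIT. Cache (LRU->MRU): [27 95 2 56]
  36. access 2: HIT. Cache (LRU->MRU): [27 95 56 2]
  37. access 67: MISS, evict 27. Cache (LRU->MRU): [95 56 2 67]
Total: 30 hits, 7 misses, 3 evictions

Answer: 3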